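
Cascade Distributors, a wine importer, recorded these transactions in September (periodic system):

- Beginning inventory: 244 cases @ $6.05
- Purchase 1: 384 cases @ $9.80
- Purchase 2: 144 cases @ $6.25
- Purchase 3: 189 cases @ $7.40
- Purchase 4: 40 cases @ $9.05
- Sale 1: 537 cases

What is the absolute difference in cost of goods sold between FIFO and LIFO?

$79.80

FIFO COGS: 244 @ $6.05 + 293 @ $9.80 = $4,347.60
LIFO COGS: 40 @ $9.05 + 189 @ $7.40 + 144 @ $6.25 + 164 @ $9.80 = $4,267.80
Difference = |$4,347.60 − $4,267.80| = $79.80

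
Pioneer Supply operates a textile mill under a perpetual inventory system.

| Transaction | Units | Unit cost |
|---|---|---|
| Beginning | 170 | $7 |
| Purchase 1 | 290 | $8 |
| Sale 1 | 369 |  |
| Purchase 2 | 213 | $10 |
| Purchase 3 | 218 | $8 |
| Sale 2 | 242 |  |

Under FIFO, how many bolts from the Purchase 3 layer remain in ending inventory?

Sale 1 (369) [FIFO — oldest first]: 170 @ $7 + 199 @ $8 = $2,782
Sale 2 (242) [FIFO — oldest first]: 91 @ $8 + 151 @ $10 = $2,238
Total COGS = $2,782 + $2,238 = $5,020
Ending inventory: 62 @ $10 + 218 @ $8 = $2,364

218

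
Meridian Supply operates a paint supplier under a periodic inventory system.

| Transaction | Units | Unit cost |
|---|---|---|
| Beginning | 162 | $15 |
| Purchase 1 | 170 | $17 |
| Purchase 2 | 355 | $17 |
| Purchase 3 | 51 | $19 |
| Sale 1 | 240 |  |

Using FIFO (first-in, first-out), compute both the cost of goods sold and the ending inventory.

COGS = $3,756; ending inventory = $8,568

Sale 1 (240) [FIFO — oldest first]: 162 @ $15 + 78 @ $17 = $3,756
Ending inventory: 92 @ $17 + 355 @ $17 + 51 @ $19 = $8,568
Check: goods available $12,324 = COGS $3,756 + ending $8,568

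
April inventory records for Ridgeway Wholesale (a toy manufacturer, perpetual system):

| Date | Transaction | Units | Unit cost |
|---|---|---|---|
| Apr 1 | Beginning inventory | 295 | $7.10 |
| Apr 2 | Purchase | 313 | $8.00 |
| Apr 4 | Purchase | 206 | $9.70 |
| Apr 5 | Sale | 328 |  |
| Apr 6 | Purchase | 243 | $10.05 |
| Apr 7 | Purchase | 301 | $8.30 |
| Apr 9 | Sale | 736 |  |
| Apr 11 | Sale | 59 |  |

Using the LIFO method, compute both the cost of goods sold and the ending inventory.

Apr 5, 328 sold [LIFO — newest first]: 206 @ $9.70 + 122 @ $8.00 = $2,974.20
Apr 9, 736 sold [LIFO — newest first]: 301 @ $8.30 + 243 @ $10.05 + 191 @ $8.00 + 1 @ $7.10 = $6,475.55
Apr 11, 59 sold [LIFO — newest first]: 59 @ $7.10 = $418.90
Total COGS = $2,974.20 + $6,475.55 + $418.90 = $9,868.65
Ending inventory: 235 @ $7.10 = $1,668.50
Check: goods available $11,537.15 = COGS $9,868.65 + ending $1,668.50

COGS = $9,868.65; ending inventory = $1,668.50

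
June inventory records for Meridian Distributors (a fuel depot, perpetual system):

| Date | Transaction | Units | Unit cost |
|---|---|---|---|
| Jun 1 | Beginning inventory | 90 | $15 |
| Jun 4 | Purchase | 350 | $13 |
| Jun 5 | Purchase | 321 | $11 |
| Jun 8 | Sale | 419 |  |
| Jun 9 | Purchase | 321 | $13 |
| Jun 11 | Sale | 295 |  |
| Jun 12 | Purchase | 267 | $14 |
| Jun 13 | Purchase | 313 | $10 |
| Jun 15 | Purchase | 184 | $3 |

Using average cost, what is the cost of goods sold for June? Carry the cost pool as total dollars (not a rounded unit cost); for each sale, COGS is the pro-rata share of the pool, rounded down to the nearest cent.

COGS = $8,935.24

After Jun 1: 90 on hand, pool $1,350.00 (≈ $15.0000 each)
After Jun 4: 440 on hand, pool $5,900.00 (≈ $13.4091 each)
After Jun 5: 761 on hand, pool $9,431.00 (≈ $12.3929 each)
Jun 8, sell 419: 419/761 × $9,431.00 → $5,192.62
After Jun 9: 663 on hand, pool $8,411.38 (≈ $12.6868 each)
Jun 11, sell 295: 295/663 × $8,411.38 → $3,742.62
After Jun 12: 635 on hand, pool $8,406.76 (≈ $13.2390 each)
After Jun 13: 948 on hand, pool $11,536.76 (≈ $12.1696 each)
After Jun 15: 1132 on hand, pool $12,088.76 (≈ $10.6791 each)
Total COGS = $5,192.62 + $3,742.62 = $8,935.24
Ending inventory (cost pool remaining) = $12,088.76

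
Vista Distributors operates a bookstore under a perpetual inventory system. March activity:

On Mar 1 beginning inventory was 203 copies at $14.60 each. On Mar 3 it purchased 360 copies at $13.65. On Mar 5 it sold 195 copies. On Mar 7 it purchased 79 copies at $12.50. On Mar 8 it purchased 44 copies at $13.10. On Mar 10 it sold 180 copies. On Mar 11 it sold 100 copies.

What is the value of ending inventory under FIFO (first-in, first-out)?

Ending inventory = $2,765.10

Mar 5, 195 sold [FIFO — oldest first]: 195 @ $14.60 = $2,847.00
Mar 10, 180 sold [FIFO — oldest first]: 8 @ $14.60 + 172 @ $13.65 = $2,464.60
Mar 11, 100 sold [FIFO — oldest first]: 100 @ $13.65 = $1,365.00
Total COGS = $2,847.00 + $2,464.60 + $1,365.00 = $6,676.60
Ending inventory: 88 @ $13.65 + 79 @ $12.50 + 44 @ $13.10 = $2,765.10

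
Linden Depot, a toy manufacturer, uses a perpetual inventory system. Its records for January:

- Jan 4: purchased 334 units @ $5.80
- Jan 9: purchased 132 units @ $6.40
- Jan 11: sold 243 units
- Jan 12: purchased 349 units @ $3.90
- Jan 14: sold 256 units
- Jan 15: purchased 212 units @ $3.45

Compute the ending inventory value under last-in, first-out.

Jan 11, 243 sold [LIFO — newest first]: 132 @ $6.40 + 111 @ $5.80 = $1,488.60
Jan 14, 256 sold [LIFO — newest first]: 256 @ $3.90 = $998.40
Total COGS = $1,488.60 + $998.40 = $2,487.00
Ending inventory: 223 @ $5.80 + 93 @ $3.90 + 212 @ $3.45 = $2,387.50
Check: goods available $4,874.50 = COGS $2,487.00 + ending $2,387.50

Ending inventory = $2,387.50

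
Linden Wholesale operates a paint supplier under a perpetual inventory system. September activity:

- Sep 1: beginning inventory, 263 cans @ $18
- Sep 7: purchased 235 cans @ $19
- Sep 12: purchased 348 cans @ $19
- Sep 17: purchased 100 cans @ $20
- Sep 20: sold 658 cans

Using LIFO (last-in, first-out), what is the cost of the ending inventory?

Ending inventory = $5,209

Sep 20, 658 sold [LIFO — newest first]: 100 @ $20 + 348 @ $19 + 210 @ $19 = $12,602
Ending inventory: 263 @ $18 + 25 @ $19 = $5,209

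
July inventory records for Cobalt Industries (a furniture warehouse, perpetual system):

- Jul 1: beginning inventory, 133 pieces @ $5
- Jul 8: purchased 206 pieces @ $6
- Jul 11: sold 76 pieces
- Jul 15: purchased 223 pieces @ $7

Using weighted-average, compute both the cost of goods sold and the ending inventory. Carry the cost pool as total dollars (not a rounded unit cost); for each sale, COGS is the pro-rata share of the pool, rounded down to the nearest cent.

After Jul 1: 133 on hand, pool $665.00 (≈ $5.0000 each)
After Jul 8: 339 on hand, pool $1,901.00 (≈ $5.6077 each)
Jul 11, sell 76: 76/339 × $1,901.00 → $426.18
After Jul 15: 486 on hand, pool $3,035.82 (≈ $6.2465 each)
Ending inventory (cost pool remaining) = $3,035.82

COGS = $426.18; ending inventory = $3,035.82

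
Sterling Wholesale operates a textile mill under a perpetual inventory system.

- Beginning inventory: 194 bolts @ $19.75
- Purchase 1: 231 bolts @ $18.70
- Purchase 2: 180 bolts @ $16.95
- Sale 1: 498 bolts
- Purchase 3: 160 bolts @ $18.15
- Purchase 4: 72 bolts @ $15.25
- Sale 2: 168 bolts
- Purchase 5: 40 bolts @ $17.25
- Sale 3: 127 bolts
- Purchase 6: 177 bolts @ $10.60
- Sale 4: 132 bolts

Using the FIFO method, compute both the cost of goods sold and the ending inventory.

Sale 1 (498) [FIFO — oldest first]: 194 @ $19.75 + 231 @ $18.70 + 73 @ $16.95 = $9,388.55
Sale 2 (168) [FIFO — oldest first]: 107 @ $16.95 + 61 @ $18.15 = $2,920.80
Sale 3 (127) [FIFO — oldest first]: 99 @ $18.15 + 28 @ $15.25 = $2,223.85
Sale 4 (132) [FIFO — oldest first]: 44 @ $15.25 + 40 @ $17.25 + 48 @ $10.60 = $1,869.80
Total COGS = $9,388.55 + $2,920.80 + $2,223.85 + $1,869.80 = $16,403.00
Ending inventory: 129 @ $10.60 = $1,367.40
Check: goods available $17,770.40 = COGS $16,403.00 + ending $1,367.40

COGS = $16,403.00; ending inventory = $1,367.40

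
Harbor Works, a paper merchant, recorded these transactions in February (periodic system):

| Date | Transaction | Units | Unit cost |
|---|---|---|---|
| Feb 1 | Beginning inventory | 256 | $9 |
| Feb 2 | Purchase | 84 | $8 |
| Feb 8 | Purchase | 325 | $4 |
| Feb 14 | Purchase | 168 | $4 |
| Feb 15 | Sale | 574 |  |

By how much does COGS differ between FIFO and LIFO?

FIFO COGS: 256 @ $9 + 84 @ $8 + 234 @ $4 = $3,912
LIFO COGS: 168 @ $4 + 325 @ $4 + 81 @ $8 = $2,620
Difference = |$3,912 − $2,620| = $1,292

$1,292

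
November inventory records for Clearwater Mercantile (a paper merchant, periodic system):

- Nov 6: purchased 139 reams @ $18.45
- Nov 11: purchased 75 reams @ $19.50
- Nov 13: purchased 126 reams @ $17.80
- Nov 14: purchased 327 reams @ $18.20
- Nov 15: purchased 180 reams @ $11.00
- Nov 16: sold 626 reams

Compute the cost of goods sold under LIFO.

COGS = $10,049.60

Nov 16, 626 sold [LIFO — newest first]: 180 @ $11.00 + 327 @ $18.20 + 119 @ $17.80 = $10,049.60
Ending inventory: 139 @ $18.45 + 75 @ $19.50 + 7 @ $17.80 = $4,151.65
Check: goods available $14,201.25 = COGS $10,049.60 + ending $4,151.65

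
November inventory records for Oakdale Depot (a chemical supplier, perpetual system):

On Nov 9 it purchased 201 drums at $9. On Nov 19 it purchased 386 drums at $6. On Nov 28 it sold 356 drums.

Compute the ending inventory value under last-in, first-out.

Ending inventory = $1,989

Nov 28, 356 sold [LIFO — newest first]: 356 @ $6 = $2,136
Ending inventory: 201 @ $9 + 30 @ $6 = $1,989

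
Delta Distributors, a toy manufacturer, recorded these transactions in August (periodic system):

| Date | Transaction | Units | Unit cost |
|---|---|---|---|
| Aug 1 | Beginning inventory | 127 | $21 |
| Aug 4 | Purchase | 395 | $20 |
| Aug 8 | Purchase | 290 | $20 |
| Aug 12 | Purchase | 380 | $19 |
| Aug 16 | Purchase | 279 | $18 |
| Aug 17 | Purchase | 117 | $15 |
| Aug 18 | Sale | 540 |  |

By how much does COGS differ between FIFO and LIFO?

$1,414

FIFO COGS: 127 @ $21 + 395 @ $20 + 18 @ $20 = $10,927
LIFO COGS: 117 @ $15 + 279 @ $18 + 144 @ $19 = $9,513
Difference = |$10,927 − $9,513| = $1,414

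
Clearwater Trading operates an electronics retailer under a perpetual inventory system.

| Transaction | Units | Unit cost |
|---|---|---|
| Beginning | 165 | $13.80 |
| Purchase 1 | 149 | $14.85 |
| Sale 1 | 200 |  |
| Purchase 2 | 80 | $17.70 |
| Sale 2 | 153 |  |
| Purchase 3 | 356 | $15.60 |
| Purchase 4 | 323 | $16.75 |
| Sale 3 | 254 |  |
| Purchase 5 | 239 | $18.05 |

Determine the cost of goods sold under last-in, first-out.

Sale 1 (200) [LIFO — newest first]: 149 @ $14.85 + 51 @ $13.80 = $2,916.45
Sale 2 (153) [LIFO — newest first]: 80 @ $17.70 + 73 @ $13.80 = $2,423.40
Sale 3 (254) [LIFO — newest first]: 254 @ $16.75 = $4,254.50
Total COGS = $2,916.45 + $2,423.40 + $4,254.50 = $9,594.35
Ending inventory: 41 @ $13.80 + 356 @ $15.60 + 69 @ $16.75 + 239 @ $18.05 = $11,589.10

COGS = $9,594.35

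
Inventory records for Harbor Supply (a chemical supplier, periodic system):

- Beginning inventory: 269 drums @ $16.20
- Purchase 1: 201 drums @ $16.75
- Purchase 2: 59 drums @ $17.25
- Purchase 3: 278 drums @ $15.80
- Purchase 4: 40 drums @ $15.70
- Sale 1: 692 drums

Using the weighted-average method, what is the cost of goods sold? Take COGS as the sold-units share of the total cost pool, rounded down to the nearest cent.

COGS = $11,244.14

Sale 1, sell 692: 692/847 × $13,762.70 → $11,244.14
Ending inventory (cost pool remaining) = $2,518.56
Check: goods available $13,762.70 = COGS $11,244.14 + ending $2,518.56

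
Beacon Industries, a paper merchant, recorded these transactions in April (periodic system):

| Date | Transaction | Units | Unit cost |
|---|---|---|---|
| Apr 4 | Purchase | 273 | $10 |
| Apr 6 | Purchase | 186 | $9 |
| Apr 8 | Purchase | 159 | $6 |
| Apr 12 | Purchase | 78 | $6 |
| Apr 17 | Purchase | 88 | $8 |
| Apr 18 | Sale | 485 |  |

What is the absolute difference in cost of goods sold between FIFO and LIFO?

FIFO COGS: 273 @ $10 + 186 @ $9 + 26 @ $6 = $4,560
LIFO COGS: 88 @ $8 + 78 @ $6 + 159 @ $6 + 160 @ $9 = $3,566
Difference = |$4,560 − $3,566| = $994

$994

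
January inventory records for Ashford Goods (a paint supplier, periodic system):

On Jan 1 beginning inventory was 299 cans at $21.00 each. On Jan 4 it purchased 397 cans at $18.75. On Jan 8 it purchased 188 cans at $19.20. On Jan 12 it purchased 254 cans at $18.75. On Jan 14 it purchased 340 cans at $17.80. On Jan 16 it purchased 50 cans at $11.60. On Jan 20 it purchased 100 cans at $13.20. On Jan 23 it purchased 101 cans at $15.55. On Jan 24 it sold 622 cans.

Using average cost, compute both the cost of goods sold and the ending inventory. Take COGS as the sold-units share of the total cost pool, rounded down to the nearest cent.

COGS = $11,374.21; ending inventory = $20,243.19

Jan 24, sell 622: 622/1729 × $31,617.40 → $11,374.21
Ending inventory (cost pool remaining) = $20,243.19
Check: goods available $31,617.40 = COGS $11,374.21 + ending $20,243.19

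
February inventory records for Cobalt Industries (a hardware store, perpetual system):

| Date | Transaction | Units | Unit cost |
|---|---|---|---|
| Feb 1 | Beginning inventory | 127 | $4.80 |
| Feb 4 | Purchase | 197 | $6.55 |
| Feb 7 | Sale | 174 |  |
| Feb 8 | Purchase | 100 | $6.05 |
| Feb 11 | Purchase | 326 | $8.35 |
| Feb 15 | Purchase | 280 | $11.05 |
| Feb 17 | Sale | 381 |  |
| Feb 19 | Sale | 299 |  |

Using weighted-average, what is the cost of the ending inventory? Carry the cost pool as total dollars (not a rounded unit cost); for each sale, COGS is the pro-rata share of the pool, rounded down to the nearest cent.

After Feb 1: 127 on hand, pool $609.60 (≈ $4.8000 each)
After Feb 4: 324 on hand, pool $1,899.95 (≈ $5.8640 each)
Feb 7, sell 174: 174/324 × $1,899.95 → $1,020.34
After Feb 8: 250 on hand, pool $1,484.61 (≈ $5.9384 each)
After Feb 11: 576 on hand, pool $4,206.71 (≈ $7.3033 each)
After Feb 15: 856 on hand, pool $7,300.71 (≈ $8.5289 each)
Feb 17, sell 381: 381/856 × $7,300.71 → $3,249.49
Feb 19, sell 299: 299/475 × $4,051.22 → $2,550.13
Total COGS = $1,020.34 + $3,249.49 + $2,550.13 = $6,819.96
Ending inventory (cost pool remaining) = $1,501.09

Ending inventory = $1,501.09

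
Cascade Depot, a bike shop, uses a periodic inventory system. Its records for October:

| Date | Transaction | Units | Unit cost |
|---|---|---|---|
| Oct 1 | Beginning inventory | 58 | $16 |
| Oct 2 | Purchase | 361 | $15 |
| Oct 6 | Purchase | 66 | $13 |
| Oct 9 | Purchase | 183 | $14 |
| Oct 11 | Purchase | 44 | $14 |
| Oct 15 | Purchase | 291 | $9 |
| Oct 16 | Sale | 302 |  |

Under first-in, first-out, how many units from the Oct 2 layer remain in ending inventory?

117

Oct 16, 302 sold [FIFO — oldest first]: 58 @ $16 + 244 @ $15 = $4,588
Ending inventory: 117 @ $15 + 66 @ $13 + 183 @ $14 + 44 @ $14 + 291 @ $9 = $8,410
Check: goods available $12,998 = COGS $4,588 + ending $8,410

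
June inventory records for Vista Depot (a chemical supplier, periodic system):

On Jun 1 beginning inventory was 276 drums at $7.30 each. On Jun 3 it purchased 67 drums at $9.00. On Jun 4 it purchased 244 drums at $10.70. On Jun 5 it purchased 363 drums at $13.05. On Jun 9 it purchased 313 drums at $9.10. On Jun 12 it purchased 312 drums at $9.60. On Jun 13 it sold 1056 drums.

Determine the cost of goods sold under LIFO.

Jun 13, 1056 sold [LIFO — newest first]: 312 @ $9.60 + 313 @ $9.10 + 363 @ $13.05 + 68 @ $10.70 = $11,308.25
Ending inventory: 276 @ $7.30 + 67 @ $9.00 + 176 @ $10.70 = $4,501.00

COGS = $11,308.25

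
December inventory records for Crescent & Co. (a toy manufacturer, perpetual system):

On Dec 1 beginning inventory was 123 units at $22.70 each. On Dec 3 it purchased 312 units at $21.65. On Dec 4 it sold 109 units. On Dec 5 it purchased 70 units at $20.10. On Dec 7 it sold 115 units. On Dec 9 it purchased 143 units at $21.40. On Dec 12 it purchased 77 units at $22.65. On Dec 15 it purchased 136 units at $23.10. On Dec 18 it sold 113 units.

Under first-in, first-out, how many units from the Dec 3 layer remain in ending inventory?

98

Dec 4, 109 sold [FIFO — oldest first]: 109 @ $22.70 = $2,474.30
Dec 7, 115 sold [FIFO — oldest first]: 14 @ $22.70 + 101 @ $21.65 = $2,504.45
Dec 18, 113 sold [FIFO — oldest first]: 113 @ $21.65 = $2,446.45
Total COGS = $2,474.30 + $2,504.45 + $2,446.45 = $7,425.20
Ending inventory: 98 @ $21.65 + 70 @ $20.10 + 143 @ $21.40 + 77 @ $22.65 + 136 @ $23.10 = $11,474.55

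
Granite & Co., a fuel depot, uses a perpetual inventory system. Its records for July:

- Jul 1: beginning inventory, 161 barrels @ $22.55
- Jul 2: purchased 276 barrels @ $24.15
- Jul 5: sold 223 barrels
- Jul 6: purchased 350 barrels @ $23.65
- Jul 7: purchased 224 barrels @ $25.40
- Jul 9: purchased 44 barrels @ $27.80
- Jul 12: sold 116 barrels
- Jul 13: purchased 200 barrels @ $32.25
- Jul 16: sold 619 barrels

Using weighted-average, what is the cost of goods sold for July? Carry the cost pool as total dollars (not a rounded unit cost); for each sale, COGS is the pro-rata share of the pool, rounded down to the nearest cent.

COGS = $24,199.52

After Jul 1: 161 on hand, pool $3,630.55 (≈ $22.5500 each)
After Jul 2: 437 on hand, pool $10,295.95 (≈ $23.5605 each)
Jul 5, sell 223: 223/437 × $10,295.95 → $5,253.99
After Jul 6: 564 on hand, pool $13,319.46 (≈ $23.6161 each)
After Jul 7: 788 on hand, pool $19,009.06 (≈ $24.1232 each)
After Jul 9: 832 on hand, pool $20,232.26 (≈ $24.3176 each)
Jul 12, sell 116: 116/832 × $20,232.26 → $2,820.84
After Jul 13: 916 on hand, pool $23,861.42 (≈ $26.0496 each)
Jul 16, sell 619: 619/916 × $23,861.42 → $16,124.69
Total COGS = $5,253.99 + $2,820.84 + $16,124.69 = $24,199.52
Ending inventory (cost pool remaining) = $7,736.73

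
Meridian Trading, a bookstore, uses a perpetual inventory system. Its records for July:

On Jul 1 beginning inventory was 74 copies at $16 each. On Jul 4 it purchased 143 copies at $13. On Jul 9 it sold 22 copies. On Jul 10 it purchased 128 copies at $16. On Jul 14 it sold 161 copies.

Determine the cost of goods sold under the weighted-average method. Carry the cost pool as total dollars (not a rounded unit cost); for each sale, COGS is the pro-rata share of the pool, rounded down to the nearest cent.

COGS = $2,692.34

After Jul 1: 74 on hand, pool $1,184.00 (≈ $16.0000 each)
After Jul 4: 217 on hand, pool $3,043.00 (≈ $14.0230 each)
Jul 9, sell 22: 22/217 × $3,043.00 → $308.50
After Jul 10: 323 on hand, pool $4,782.50 (≈ $14.8065 each)
Jul 14, sell 161: 161/323 × $4,782.50 → $2,383.84
Total COGS = $308.50 + $2,383.84 = $2,692.34
Ending inventory (cost pool remaining) = $2,398.66
Check: goods available $5,091.00 = COGS $2,692.34 + ending $2,398.66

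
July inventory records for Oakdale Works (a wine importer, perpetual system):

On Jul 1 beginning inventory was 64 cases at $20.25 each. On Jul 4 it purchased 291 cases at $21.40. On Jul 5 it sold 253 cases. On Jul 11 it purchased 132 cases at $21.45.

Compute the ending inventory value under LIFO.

Ending inventory = $4,940.60

Jul 5, 253 sold [LIFO — newest first]: 253 @ $21.40 = $5,414.20
Ending inventory: 64 @ $20.25 + 38 @ $21.40 + 132 @ $21.45 = $4,940.60
Check: goods available $10,354.80 = COGS $5,414.20 + ending $4,940.60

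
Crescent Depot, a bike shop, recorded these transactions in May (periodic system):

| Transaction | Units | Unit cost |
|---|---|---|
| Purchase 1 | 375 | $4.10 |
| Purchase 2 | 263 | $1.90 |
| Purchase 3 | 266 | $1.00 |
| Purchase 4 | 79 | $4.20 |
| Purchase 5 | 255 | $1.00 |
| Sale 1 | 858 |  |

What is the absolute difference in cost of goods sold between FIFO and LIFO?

FIFO COGS: 375 @ $4.10 + 263 @ $1.90 + 220 @ $1.00 = $2,257.20
LIFO COGS: 255 @ $1.00 + 79 @ $4.20 + 266 @ $1.00 + 258 @ $1.90 = $1,343.00
Difference = |$2,257.20 − $1,343.00| = $914.20

$914.20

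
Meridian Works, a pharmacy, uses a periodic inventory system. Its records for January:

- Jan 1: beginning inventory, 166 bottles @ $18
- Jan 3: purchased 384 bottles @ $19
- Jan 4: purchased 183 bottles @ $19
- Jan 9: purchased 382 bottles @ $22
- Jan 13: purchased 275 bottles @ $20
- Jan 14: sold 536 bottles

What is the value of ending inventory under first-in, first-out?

Ending inventory = $17,647

Jan 14, 536 sold [FIFO — oldest first]: 166 @ $18 + 370 @ $19 = $10,018
Ending inventory: 14 @ $19 + 183 @ $19 + 382 @ $22 + 275 @ $20 = $17,647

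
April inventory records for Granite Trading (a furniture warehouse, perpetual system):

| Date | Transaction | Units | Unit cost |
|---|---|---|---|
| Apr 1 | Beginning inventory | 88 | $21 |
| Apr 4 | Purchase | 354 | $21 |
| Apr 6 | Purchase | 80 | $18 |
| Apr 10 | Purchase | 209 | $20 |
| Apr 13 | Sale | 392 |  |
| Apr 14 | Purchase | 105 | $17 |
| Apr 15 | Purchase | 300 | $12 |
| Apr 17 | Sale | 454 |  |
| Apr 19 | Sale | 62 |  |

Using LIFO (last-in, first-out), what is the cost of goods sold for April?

COGS = $15,499

Apr 13, 392 sold [LIFO — newest first]: 209 @ $20 + 80 @ $18 + 103 @ $21 = $7,783
Apr 17, 454 sold [LIFO — newest first]: 300 @ $12 + 105 @ $17 + 49 @ $21 = $6,414
Apr 19, 62 sold [LIFO — newest first]: 62 @ $21 = $1,302
Total COGS = $7,783 + $6,414 + $1,302 = $15,499
Ending inventory: 88 @ $21 + 140 @ $21 = $4,788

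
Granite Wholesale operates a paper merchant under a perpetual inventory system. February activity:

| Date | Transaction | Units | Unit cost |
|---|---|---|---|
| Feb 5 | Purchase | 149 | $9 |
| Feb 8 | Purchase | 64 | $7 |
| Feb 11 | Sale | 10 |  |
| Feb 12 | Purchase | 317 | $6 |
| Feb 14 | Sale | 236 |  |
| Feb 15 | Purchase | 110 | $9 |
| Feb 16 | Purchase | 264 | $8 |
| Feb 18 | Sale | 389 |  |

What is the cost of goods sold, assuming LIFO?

COGS = $4,678

Feb 11, 10 sold [LIFO — newest first]: 10 @ $7 = $70
Feb 14, 236 sold [LIFO — newest first]: 236 @ $6 = $1,416
Feb 18, 389 sold [LIFO — newest first]: 264 @ $8 + 110 @ $9 + 15 @ $6 = $3,192
Total COGS = $70 + $1,416 + $3,192 = $4,678
Ending inventory: 149 @ $9 + 54 @ $7 + 66 @ $6 = $2,115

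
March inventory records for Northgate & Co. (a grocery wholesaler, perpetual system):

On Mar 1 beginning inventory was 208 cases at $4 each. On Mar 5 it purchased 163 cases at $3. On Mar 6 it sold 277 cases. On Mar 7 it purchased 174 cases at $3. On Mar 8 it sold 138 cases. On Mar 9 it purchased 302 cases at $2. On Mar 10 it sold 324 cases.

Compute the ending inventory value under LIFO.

Ending inventory = $418

Mar 6, 277 sold [LIFO — newest first]: 163 @ $3 + 114 @ $4 = $945
Mar 8, 138 sold [LIFO — newest first]: 138 @ $3 = $414
Mar 10, 324 sold [LIFO — newest first]: 302 @ $2 + 22 @ $3 = $670
Total COGS = $945 + $414 + $670 = $2,029
Ending inventory: 94 @ $4 + 14 @ $3 = $418
Check: goods available $2,447 = COGS $2,029 + ending $418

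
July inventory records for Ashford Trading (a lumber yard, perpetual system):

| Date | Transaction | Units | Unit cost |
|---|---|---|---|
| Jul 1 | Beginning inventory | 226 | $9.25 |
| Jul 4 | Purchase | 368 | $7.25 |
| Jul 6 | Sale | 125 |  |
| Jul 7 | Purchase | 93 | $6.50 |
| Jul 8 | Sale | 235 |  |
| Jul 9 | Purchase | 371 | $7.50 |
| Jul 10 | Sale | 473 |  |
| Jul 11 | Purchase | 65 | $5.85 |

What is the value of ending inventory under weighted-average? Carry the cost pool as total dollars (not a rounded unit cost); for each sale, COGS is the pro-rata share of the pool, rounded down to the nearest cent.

After Jul 1: 226 on hand, pool $2,090.50 (≈ $9.2500 each)
After Jul 4: 594 on hand, pool $4,758.50 (≈ $8.0109 each)
Jul 6, sell 125: 125/594 × $4,758.50 → $1,001.36
After Jul 7: 562 on hand, pool $4,361.64 (≈ $7.7609 each)
Jul 8, sell 235: 235/562 × $4,361.64 → $1,823.81
After Jul 9: 698 on hand, pool $5,320.33 (≈ $7.6222 each)
Jul 10, sell 473: 473/698 × $5,320.33 → $3,605.32
After Jul 11: 290 on hand, pool $2,095.26 (≈ $7.2250 each)
Total COGS = $1,001.36 + $1,823.81 + $3,605.32 = $6,430.49
Ending inventory (cost pool remaining) = $2,095.26

Ending inventory = $2,095.26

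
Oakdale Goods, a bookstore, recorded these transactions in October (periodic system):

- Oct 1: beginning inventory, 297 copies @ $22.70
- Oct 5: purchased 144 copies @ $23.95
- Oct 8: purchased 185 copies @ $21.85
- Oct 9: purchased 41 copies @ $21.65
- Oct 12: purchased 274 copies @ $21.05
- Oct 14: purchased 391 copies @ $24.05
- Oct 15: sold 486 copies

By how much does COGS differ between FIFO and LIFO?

$229.35

FIFO COGS: 297 @ $22.70 + 144 @ $23.95 + 45 @ $21.85 = $11,173.95
LIFO COGS: 391 @ $24.05 + 95 @ $21.05 = $11,403.30
Difference = |$11,173.95 − $11,403.30| = $229.35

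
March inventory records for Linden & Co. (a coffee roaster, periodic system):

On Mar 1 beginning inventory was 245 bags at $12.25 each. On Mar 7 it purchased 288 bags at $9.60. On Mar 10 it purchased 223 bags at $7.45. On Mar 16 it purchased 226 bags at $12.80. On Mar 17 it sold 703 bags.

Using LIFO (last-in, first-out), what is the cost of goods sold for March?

COGS = $6,992.55

Mar 17, 703 sold [LIFO — newest first]: 226 @ $12.80 + 223 @ $7.45 + 254 @ $9.60 = $6,992.55
Ending inventory: 245 @ $12.25 + 34 @ $9.60 = $3,327.65
Check: goods available $10,320.20 = COGS $6,992.55 + ending $3,327.65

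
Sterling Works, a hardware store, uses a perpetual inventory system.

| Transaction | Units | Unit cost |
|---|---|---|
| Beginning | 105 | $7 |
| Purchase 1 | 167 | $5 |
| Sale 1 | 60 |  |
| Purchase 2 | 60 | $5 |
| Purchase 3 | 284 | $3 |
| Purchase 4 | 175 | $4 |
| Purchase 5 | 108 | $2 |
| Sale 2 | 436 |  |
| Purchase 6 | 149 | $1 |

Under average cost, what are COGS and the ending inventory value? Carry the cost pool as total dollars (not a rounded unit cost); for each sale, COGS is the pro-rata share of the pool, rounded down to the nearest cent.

After Beginning: 105 on hand, pool $735.00 (≈ $7.0000 each)
After Purchase 1: 272 on hand, pool $1,570.00 (≈ $5.7721 each)
Sale 1, sell 60: 60/272 × $1,570.00 → $346.32
After Purchase 2: 272 on hand, pool $1,523.68 (≈ $5.6018 each)
After Purchase 3: 556 on hand, pool $2,375.68 (≈ $4.2728 each)
After Purchase 4: 731 on hand, pool $3,075.68 (≈ $4.2075 each)
After Purchase 5: 839 on hand, pool $3,291.68 (≈ $3.9233 each)
Sale 2, sell 436: 436/839 × $3,291.68 → $1,710.57
After Purchase 6: 552 on hand, pool $1,730.11 (≈ $3.1343 each)
Total COGS = $346.32 + $1,710.57 = $2,056.89
Ending inventory (cost pool remaining) = $1,730.11

COGS = $2,056.89; ending inventory = $1,730.11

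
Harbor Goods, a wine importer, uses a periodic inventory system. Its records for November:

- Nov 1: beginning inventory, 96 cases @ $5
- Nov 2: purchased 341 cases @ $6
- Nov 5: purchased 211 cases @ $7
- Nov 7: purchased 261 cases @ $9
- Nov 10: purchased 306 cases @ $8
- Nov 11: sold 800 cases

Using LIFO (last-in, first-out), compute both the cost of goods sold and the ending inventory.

Nov 11, 800 sold [LIFO — newest first]: 306 @ $8 + 261 @ $9 + 211 @ $7 + 22 @ $6 = $6,406
Ending inventory: 96 @ $5 + 319 @ $6 = $2,394

COGS = $6,406; ending inventory = $2,394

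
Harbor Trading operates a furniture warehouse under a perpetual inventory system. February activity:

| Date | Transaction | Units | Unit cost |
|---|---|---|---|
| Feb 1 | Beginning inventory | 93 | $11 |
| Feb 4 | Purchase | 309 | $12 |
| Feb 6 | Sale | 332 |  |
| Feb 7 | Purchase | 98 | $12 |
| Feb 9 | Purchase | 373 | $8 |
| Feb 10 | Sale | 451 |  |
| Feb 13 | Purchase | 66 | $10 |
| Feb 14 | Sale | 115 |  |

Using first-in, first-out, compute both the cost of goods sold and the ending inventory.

Feb 6, 332 sold [FIFO — oldest first]: 93 @ $11 + 239 @ $12 = $3,891
Feb 10, 451 sold [FIFO — oldest first]: 70 @ $12 + 98 @ $12 + 283 @ $8 = $4,280
Feb 14, 115 sold [FIFO — oldest first]: 90 @ $8 + 25 @ $10 = $970
Total COGS = $3,891 + $4,280 + $970 = $9,141
Ending inventory: 41 @ $10 = $410
Check: goods available $9,551 = COGS $9,141 + ending $410

COGS = $9,141; ending inventory = $410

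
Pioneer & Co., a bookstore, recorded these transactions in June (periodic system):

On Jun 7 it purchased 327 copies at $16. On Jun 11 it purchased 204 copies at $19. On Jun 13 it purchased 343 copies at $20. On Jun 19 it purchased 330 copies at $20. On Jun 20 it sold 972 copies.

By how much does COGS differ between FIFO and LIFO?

$928

FIFO COGS: 327 @ $16 + 204 @ $19 + 343 @ $20 + 98 @ $20 = $17,928
LIFO COGS: 330 @ $20 + 343 @ $20 + 204 @ $19 + 95 @ $16 = $18,856
Difference = |$17,928 − $18,856| = $928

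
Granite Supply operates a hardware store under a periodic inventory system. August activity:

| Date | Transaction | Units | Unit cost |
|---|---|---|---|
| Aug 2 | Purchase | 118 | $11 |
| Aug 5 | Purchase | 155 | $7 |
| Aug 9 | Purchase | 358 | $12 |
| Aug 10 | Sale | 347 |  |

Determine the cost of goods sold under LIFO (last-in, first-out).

Aug 10, 347 sold [LIFO — newest first]: 347 @ $12 = $4,164
Ending inventory: 118 @ $11 + 155 @ $7 + 11 @ $12 = $2,515
Check: goods available $6,679 = COGS $4,164 + ending $2,515

COGS = $4,164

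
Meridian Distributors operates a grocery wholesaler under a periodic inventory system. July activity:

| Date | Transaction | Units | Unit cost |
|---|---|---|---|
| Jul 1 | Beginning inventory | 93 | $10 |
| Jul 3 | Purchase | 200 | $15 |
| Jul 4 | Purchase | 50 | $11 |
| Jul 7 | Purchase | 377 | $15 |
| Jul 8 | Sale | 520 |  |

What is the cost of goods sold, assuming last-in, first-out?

Jul 8, 520 sold [LIFO — newest first]: 377 @ $15 + 50 @ $11 + 93 @ $15 = $7,600
Ending inventory: 93 @ $10 + 107 @ $15 = $2,535
Check: goods available $10,135 = COGS $7,600 + ending $2,535

COGS = $7,600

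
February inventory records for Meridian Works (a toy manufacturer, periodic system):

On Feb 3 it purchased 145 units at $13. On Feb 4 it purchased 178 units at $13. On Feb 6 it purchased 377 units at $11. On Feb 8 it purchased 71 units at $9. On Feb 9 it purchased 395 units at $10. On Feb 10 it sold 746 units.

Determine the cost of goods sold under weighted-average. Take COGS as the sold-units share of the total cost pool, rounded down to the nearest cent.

Feb 10, sell 746: 746/1166 × $12,935.00 → $8,275.73
Ending inventory (cost pool remaining) = $4,659.27

COGS = $8,275.73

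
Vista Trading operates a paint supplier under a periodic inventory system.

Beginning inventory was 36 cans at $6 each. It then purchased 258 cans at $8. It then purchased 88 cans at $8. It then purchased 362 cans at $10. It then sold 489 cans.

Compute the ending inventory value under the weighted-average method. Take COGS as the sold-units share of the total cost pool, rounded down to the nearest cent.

Sale 1, sell 489: 489/744 × $6,604.00 → $4,340.53
Ending inventory (cost pool remaining) = $2,263.47

Ending inventory = $2,263.47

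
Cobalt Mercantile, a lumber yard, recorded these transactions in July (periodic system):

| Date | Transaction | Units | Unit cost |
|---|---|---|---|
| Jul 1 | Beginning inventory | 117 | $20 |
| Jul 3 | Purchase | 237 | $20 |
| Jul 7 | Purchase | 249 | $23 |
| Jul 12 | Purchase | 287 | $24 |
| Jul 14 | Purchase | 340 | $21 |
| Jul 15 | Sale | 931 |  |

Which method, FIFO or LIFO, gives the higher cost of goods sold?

LIFO

FIFO COGS: 117 @ $20 + 237 @ $20 + 249 @ $23 + 287 @ $24 + 41 @ $21 = $20,556
LIFO COGS: 340 @ $21 + 287 @ $24 + 249 @ $23 + 55 @ $20 = $20,855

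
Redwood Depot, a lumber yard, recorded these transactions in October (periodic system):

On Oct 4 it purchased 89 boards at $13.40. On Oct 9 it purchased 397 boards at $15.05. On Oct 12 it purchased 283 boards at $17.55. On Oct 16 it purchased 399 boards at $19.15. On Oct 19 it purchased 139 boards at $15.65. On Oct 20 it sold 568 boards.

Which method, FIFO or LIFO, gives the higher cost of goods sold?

LIFO

FIFO COGS: 89 @ $13.40 + 397 @ $15.05 + 82 @ $17.55 = $8,606.55
LIFO COGS: 139 @ $15.65 + 399 @ $19.15 + 30 @ $17.55 = $10,342.70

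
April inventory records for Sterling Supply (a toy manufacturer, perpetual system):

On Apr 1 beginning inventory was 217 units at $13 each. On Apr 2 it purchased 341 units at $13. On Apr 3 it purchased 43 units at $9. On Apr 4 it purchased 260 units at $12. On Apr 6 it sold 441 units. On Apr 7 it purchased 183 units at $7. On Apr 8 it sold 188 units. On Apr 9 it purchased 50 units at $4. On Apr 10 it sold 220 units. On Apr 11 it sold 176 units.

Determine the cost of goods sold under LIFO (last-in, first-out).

Apr 6, 441 sold [LIFO — newest first]: 260 @ $12 + 43 @ $9 + 138 @ $13 = $5,301
Apr 8, 188 sold [LIFO — newest first]: 183 @ $7 + 5 @ $13 = $1,346
Apr 10, 220 sold [LIFO — newest first]: 50 @ $4 + 170 @ $13 = $2,410
Apr 11, 176 sold [LIFO — newest first]: 28 @ $13 + 148 @ $13 = $2,288
Total COGS = $5,301 + $1,346 + $2,410 + $2,288 = $11,345
Ending inventory: 69 @ $13 = $897

COGS = $11,345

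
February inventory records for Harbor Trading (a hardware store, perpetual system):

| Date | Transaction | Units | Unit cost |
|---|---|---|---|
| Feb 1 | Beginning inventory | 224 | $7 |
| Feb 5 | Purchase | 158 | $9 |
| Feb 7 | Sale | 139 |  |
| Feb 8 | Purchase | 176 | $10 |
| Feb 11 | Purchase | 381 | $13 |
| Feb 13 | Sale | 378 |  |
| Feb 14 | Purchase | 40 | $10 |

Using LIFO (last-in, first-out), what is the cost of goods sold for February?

Feb 7, 139 sold [LIFO — newest first]: 139 @ $9 = $1,251
Feb 13, 378 sold [LIFO — newest first]: 378 @ $13 = $4,914
Total COGS = $1,251 + $4,914 = $6,165
Ending inventory: 224 @ $7 + 19 @ $9 + 176 @ $10 + 3 @ $13 + 40 @ $10 = $3,938
Check: goods available $10,103 = COGS $6,165 + ending $3,938

COGS = $6,165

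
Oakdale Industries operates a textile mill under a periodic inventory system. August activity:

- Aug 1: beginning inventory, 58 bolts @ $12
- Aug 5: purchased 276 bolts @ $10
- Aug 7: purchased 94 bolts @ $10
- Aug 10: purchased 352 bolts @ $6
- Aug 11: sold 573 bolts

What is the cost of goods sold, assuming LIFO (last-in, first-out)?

COGS = $4,322

Aug 11, 573 sold [LIFO — newest first]: 352 @ $6 + 94 @ $10 + 127 @ $10 = $4,322
Ending inventory: 58 @ $12 + 149 @ $10 = $2,186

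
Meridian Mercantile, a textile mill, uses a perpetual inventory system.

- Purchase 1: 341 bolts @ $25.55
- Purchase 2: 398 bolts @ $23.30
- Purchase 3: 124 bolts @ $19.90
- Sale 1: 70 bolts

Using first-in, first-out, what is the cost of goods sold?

COGS = $1,788.50

Sale 1 (70) [FIFO — oldest first]: 70 @ $25.55 = $1,788.50
Ending inventory: 271 @ $25.55 + 398 @ $23.30 + 124 @ $19.90 = $18,665.05
Check: goods available $20,453.55 = COGS $1,788.50 + ending $18,665.05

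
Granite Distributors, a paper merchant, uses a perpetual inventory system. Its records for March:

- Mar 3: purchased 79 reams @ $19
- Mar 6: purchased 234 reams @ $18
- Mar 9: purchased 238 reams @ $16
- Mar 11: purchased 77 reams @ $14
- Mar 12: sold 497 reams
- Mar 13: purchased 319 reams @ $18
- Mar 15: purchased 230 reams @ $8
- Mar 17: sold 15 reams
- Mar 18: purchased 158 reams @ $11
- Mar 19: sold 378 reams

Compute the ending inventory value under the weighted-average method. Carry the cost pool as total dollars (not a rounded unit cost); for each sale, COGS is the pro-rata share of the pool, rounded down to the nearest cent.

Ending inventory = $6,118.04

After Mar 3: 79 on hand, pool $1,501.00 (≈ $19.0000 each)
After Mar 6: 313 on hand, pool $5,713.00 (≈ $18.2524 each)
After Mar 9: 551 on hand, pool $9,521.00 (≈ $17.2795 each)
After Mar 11: 628 on hand, pool $10,599.00 (≈ $16.8774 each)
Mar 12, sell 497: 497/628 × $10,599.00 → $8,388.06
After Mar 13: 450 on hand, pool $7,952.94 (≈ $17.6732 each)
After Mar 15: 680 on hand, pool $9,792.94 (≈ $14.4014 each)
Mar 17, sell 15: 15/680 × $9,792.94 → $216.02
After Mar 18: 823 on hand, pool $11,314.92 (≈ $13.7484 each)
Mar 19, sell 378: 378/823 × $11,314.92 → $5,196.88
Total COGS = $8,388.06 + $216.02 + $5,196.88 = $13,800.96
Ending inventory (cost pool remaining) = $6,118.04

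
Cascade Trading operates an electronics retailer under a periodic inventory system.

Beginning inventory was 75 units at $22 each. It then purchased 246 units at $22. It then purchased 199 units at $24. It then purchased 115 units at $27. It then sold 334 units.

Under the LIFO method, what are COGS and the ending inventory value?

Sale 1 (334) [LIFO — newest first]: 115 @ $27 + 199 @ $24 + 20 @ $22 = $8,321
Ending inventory: 75 @ $22 + 226 @ $22 = $6,622
Check: goods available $14,943 = COGS $8,321 + ending $6,622

COGS = $8,321; ending inventory = $6,622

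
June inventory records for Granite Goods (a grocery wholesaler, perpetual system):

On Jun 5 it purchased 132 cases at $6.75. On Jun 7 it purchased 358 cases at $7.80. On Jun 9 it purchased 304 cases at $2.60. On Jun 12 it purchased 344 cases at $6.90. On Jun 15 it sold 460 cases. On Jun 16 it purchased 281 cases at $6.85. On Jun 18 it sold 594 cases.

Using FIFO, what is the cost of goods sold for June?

Jun 15, 460 sold [FIFO — oldest first]: 132 @ $6.75 + 328 @ $7.80 = $3,449.40
Jun 18, 594 sold [FIFO — oldest first]: 30 @ $7.80 + 304 @ $2.60 + 260 @ $6.90 = $2,818.40
Total COGS = $3,449.40 + $2,818.40 = $6,267.80
Ending inventory: 84 @ $6.90 + 281 @ $6.85 = $2,504.45

COGS = $6,267.80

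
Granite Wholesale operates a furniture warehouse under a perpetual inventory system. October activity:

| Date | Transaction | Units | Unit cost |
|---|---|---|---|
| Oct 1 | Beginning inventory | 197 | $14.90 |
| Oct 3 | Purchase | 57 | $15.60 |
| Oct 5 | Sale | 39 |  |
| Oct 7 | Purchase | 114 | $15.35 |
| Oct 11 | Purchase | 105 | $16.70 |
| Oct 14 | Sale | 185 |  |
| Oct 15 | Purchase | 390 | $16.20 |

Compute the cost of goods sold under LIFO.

COGS = $3,589.90

Oct 5, 39 sold [LIFO — newest first]: 39 @ $15.60 = $608.40
Oct 14, 185 sold [LIFO — newest first]: 105 @ $16.70 + 80 @ $15.35 = $2,981.50
Total COGS = $608.40 + $2,981.50 = $3,589.90
Ending inventory: 197 @ $14.90 + 18 @ $15.60 + 34 @ $15.35 + 390 @ $16.20 = $10,056.00
Check: goods available $13,645.90 = COGS $3,589.90 + ending $10,056.00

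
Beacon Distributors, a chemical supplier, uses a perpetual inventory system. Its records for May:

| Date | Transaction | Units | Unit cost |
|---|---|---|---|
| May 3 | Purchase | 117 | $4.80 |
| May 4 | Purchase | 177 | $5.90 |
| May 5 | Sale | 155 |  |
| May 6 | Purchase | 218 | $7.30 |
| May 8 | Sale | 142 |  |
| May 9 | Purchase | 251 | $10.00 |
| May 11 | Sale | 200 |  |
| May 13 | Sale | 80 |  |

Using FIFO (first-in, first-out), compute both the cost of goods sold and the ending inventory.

COGS = $3,847.30; ending inventory = $1,860.00

May 5, 155 sold [FIFO — oldest first]: 117 @ $4.80 + 38 @ $5.90 = $785.80
May 8, 142 sold [FIFO — oldest first]: 139 @ $5.90 + 3 @ $7.30 = $842.00
May 11, 200 sold [FIFO — oldest first]: 200 @ $7.30 = $1,460.00
May 13, 80 sold [FIFO — oldest first]: 15 @ $7.30 + 65 @ $10.00 = $759.50
Total COGS = $785.80 + $842.00 + $1,460.00 + $759.50 = $3,847.30
Ending inventory: 186 @ $10.00 = $1,860.00
Check: goods available $5,707.30 = COGS $3,847.30 + ending $1,860.00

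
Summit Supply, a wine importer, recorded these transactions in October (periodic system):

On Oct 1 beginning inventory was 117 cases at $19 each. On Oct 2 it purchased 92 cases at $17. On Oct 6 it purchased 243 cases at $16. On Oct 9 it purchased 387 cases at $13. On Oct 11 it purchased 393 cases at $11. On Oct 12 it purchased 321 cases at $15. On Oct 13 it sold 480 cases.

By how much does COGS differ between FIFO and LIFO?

$1,475

FIFO COGS: 117 @ $19 + 92 @ $17 + 243 @ $16 + 28 @ $13 = $8,039
LIFO COGS: 321 @ $15 + 159 @ $11 = $6,564
Difference = |$8,039 − $6,564| = $1,475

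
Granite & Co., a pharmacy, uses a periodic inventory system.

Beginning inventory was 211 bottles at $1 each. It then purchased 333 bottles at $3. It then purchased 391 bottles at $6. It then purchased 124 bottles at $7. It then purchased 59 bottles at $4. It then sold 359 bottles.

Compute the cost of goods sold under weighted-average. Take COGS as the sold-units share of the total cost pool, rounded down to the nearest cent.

Sale 1, sell 359: 359/1118 × $4,660.00 → $1,496.36
Ending inventory (cost pool remaining) = $3,163.64
Check: goods available $4,660.00 = COGS $1,496.36 + ending $3,163.64

COGS = $1,496.36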